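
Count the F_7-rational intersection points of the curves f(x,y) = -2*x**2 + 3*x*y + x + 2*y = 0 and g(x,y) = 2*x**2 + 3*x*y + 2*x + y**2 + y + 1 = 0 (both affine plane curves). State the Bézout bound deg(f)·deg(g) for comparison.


Common zeros: {(2, 6), (3, 2)}; count = 2; Bézout bound = 4.

deg(f) = 2, deg(g) = 2, so Bézout bound = 4.
Scan x ∈ F_7. For each x, list the y ∈ F_7 with f(x, y) ≡ 0 and those with g(x, y) ≡ 0 (mod 7); the common zeros in that column are the intersection.
  x = 0: f ≡ 0 at y ∈ {0}; g ≡ 0 at y ∈ {2, 4}; common: ∅.
  x = 1: f ≡ 0 at y ∈ {3}; g ≡ 0 at y ∈ ∅; common: ∅.
  x = 2: f ≡ 0 at y ∈ {6}; g ≡ 0 at y ∈ {1, 6}; common: {6}.
  x = 3: f ≡ 0 at y ∈ {2}; g ≡ 0 at y ∈ {2}; common: {2}.
  x = 4: f ≡ 0 at y ∈ {0, 1, 2, 3, 4, 5, 6}; g ≡ 0 at y ∈ ∅; common: ∅.
  x = 5: f ≡ 0 at y ∈ {1}; g ≡ 0 at y ∈ ∅; common: ∅.
  x = 6: f ≡ 0 at y ∈ {4}; g ≡ 0 at y ∈ {1}; common: ∅.
Collecting: common zeros = {(2, 6), (3, 2)}, so the count is 2.
Comparison with the Bézout bound: 2 ≤ 4 = deg(f)·deg(g), as expected for curves with no common component (the affine F_7-count falls short of the bound because intersections may lie at infinity, over extension fields, or carry multiplicity).


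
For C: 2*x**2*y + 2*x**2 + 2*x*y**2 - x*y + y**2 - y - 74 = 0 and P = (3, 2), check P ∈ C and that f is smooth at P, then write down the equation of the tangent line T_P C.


Tangent line at P: 42*x + 42*y - 210 = 0.

Step 1: f(3, 2) = 0, so P lies on C.
Step 2: partial derivatives
  f_x(x, y) = 4*x*y + 4*x + 2*y**2 - y, f_y(x, y) = 2*x**2 + 4*x*y - x + 2*y - 1.
  f_x(P) = 42, f_y(P) = 42 (gradient nonzero, so P is smooth).
Step 3: tangent line at P: 42·(x − 3) + 42·(y − 2) = 0.
Expanding: 42*x + 42*y - 210 = 0.


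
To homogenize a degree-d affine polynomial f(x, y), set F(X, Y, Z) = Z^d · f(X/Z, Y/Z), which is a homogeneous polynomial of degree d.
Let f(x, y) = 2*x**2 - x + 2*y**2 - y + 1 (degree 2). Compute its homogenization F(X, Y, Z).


F(X, Y, Z) = 2*X**2 - X*Z + 2*Y**2 - Y*Z + Z**2

deg(f) = 2.
Substitute x = X/Z, y = Y/Z into f, then multiply by Z^2.
  monomial 2·x^2·y^0 ↦ 2·X^2·Y^0·Z^0.
  monomial -1·x^1·y^0 ↦ -1·X^1·Y^0·Z^1.
  monomial 2·x^0·y^2 ↦ 2·X^0·Y^2·Z^0.
  monomial -1·x^0·y^1 ↦ -1·X^0·Y^1·Z^1.
  monomial 1·x^0·y^0 ↦ 1·X^0·Y^0·Z^2.
Collecting: F(X, Y, Z) = 2*X**2 - X*Z + 2*Y**2 - Y*Z + Z**2.


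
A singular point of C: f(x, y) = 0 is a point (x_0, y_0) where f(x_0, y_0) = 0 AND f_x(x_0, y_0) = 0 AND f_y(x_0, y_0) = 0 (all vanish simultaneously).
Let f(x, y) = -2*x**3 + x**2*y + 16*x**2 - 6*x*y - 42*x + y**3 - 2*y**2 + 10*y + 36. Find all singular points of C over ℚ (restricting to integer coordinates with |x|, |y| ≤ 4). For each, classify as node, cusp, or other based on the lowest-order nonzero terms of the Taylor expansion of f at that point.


Singular points: {(3, 1)}; classification: node.

Compute partial derivatives:
  f_x = -6*x**2 + 2*x*y + 32*x - 6*y - 42.
  f_y = x**2 - 6*x + 3*y**2 - 4*y + 10.
Scan x_0 ∈ {−4, ..., 4}. For each x_0, f_y(x_0, y) is a polynomial in y; find its integer roots y ∈ {−4, ..., 4}, then test f_x and f at those candidates.
  x = -4: f_y(-4, y) = 3*y**2 - 4*y + 50; no integer root y with |y| ≤ 4.
  x = -3: f_y(-3, y) = 3*y**2 - 4*y + 37; no integer root y with |y| ≤ 4.
  x = -2: f_y(-2, y) = 3*y**2 - 4*y + 26; no integer root y with |y| ≤ 4.
  x = -1: f_y(-1, y) = 3*y**2 - 4*y + 17; no integer root y with |y| ≤ 4.
  x = 0: f_y(0, y) = 3*y**2 - 4*y + 10; no integer root y with |y| ≤ 4.
  x = 1: f_y(1, y) = 3*y**2 - 4*y + 5; no integer root y with |y| ≤ 4.
  x = 2: f_y(2, y) = 3*y**2 - 4*y + 2; no integer root y with |y| ≤ 4.
  x = 3: f_y(3, y) = 3*y**2 - 4*y + 1; vanishes at y ∈ {1}. (3, 1): f_x = 0, f = 0 — SINGULAR.
  x = 4: f_y(4, y) = 3*y**2 - 4*y + 2; no integer root y with |y| ≤ 4.
Only singular point on the grid: (3, 1).
Classify: substitute x = 3 + u, y = 1 + v and expand: f = -2*u**3 + u**2*v - u**2 + v**3 + v**2.
No constant or linear terms (consistent with a singular point). Quadratic part: -u**2 + v**2. Cubic part: -2*u**3 + u**2*v + v**3.
The quadratic part v**2 - u**2 = (v − u)(v + u) splits into two distinct linear factors, so there are two distinct tangent lines y − 1 = ±(x − 3) — this is a node (ordinary double point).
Classification: node.


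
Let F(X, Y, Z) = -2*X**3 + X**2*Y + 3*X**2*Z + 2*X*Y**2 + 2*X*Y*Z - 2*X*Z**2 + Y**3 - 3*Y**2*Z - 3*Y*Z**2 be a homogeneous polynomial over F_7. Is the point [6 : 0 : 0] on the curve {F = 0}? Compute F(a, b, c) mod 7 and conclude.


F(6,0,0) ≡ 2 (mod 7); P is NOT on the curve.

Evaluate F(6, 0, 0) term-by-term (mod 7).
  -2*X**3 ↦ -2·216·1·1 = -432
  X**2*Y ↦ 1·36·0·1 = 0
  3*X**2*Z ↦ 3·36·1·0 = 0
  2*X*Y**2 ↦ 2·6·0·1 = 0
  2*X*Y*Z ↦ 2·6·0·0 = 0
  -2*X*Z**2 ↦ -2·6·1·0 = 0
  Y**3 ↦ 1·1·0·1 = 0
  -3*Y**2*Z ↦ -3·1·0·0 = 0
  -3*Y*Z**2 ↦ -3·1·0·0 = 0
Sum: F(6, 0, 0) = (-432) + (0) + (0) + (0) + (0) + (0) + (0) + (0) + (0) = -432.
Reducing mod 7: -432 ≡ 2 (mod 7).
Since F(a, b, c) ≡ 2 ≠ 0 (mod 7), P does NOT lie on the curve.


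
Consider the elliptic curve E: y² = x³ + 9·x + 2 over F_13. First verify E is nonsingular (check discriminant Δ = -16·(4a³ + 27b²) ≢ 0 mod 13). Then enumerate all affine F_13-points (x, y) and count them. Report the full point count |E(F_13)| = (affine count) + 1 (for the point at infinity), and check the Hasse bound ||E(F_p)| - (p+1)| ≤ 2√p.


Affine points = {(1, 5), (1, 8), (3, 2), (3, 11), (5, 4), (5, 9), (6, 5), (6, 8), (8, 1), (8, 12), (10, 0)}; affine count = 11; |E(F_13)| = 12.

Discriminant check: Δ ∝ 4a³ + 27b² = 4·9³ + 27·2² = 4·729 + 27·4 ≡ 8 (mod 13). Nonzero ⇒ E is nonsingular.
For each x ∈ F_13, compute rhs = x³ + 9·x + 2 mod 13, then count y ∈ F_13 with y² ≡ rhs.
  x = 0: rhs = 2, matching y values: none (0 points).
  x = 1: rhs = 12, matching y values: 5, 8 (2 points).
  x = 2: rhs = 2, matching y values: none (0 points).
  x = 3: rhs = 4, matching y values: 2, 11 (2 points).
  x = 4: rhs = 11, matching y values: none (0 points).
  x = 5: rhs = 3, matching y values: 4, 9 (2 points).
  x = 6: rhs = 12, matching y values: 5, 8 (2 points).
  x = 7: rhs = 5, matching y values: none (0 points).
  x = 8: rhs = 1, matching y values: 1, 12 (2 points).
  x = 9: rhs = 6, matching y values: none (0 points).
  x = 10: rhs = 0, matching y values: 0 (1 points).
  x = 11: rhs = 2, matching y values: none (0 points).
  x = 12: rhs = 5, matching y values: none (0 points).
Total affine count: 11.
Full point count |E(F_13)| = 11 + 1 = 12.
Hasse bound: |12 − (13+1)| = |-2| = 2 ≤ 2√13 ≈ 7.2111 ✓.


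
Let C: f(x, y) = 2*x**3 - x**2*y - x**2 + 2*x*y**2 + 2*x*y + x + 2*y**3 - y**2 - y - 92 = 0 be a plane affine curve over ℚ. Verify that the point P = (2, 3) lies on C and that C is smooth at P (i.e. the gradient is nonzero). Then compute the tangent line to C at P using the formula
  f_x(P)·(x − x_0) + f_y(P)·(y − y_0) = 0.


Tangent line at P: 33*x + 71*y - 279 = 0.

Step 1: f(2, 3) = 0, so P lies on C.
Step 2: partial derivatives
  f_x(x, y) = 6*x**2 - 2*x*y - 2*x + 2*y**2 + 2*y + 1, f_y(x, y) = -x**2 + 4*x*y + 2*x + 6*y**2 - 2*y - 1.
  f_x(P) = 33, f_y(P) = 71 (gradient nonzero, so P is smooth).
Step 3: tangent line at P: 33·(x − 2) + 71·(y − 3) = 0.
Expanding: 33*x + 71*y - 279 = 0.


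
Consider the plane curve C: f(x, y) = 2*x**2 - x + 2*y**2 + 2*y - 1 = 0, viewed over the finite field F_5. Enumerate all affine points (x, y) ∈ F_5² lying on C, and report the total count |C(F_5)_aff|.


Affine F_5-points: {(1, 0), (1, 4), (2, 0), (2, 4)}; count = 4.

For each of the 25 pairs (x, y) ∈ F_5², evaluate f(x, y) mod 5. Record the zeros.
  x = 0: [0↦4, 1↦3, 2↦1, 3↦3, 4↦4]  zeros at y ∈ ∅
  x = 1: [0↦0, 1↦4, 2↦2, 3↦4, 4↦0]  zeros at y ∈ {0, 4}
  x = 2: [0↦0, 1↦4, 2↦2, 3↦4, 4↦0]  zeros at y ∈ {0, 4}
  x = 3: [0↦4, 1↦3, 2↦1, 3↦3, 4↦4]  zeros at y ∈ ∅
  x = 4: [0↦2, 1↦1, 2↦4, 3↦1, 4↦2]  zeros at y ∈ ∅
Collecting zeros: affine points = {(1, 0), (1, 4), (2, 0), (2, 4)}.
Total count |C(F_5)_aff| = 4.


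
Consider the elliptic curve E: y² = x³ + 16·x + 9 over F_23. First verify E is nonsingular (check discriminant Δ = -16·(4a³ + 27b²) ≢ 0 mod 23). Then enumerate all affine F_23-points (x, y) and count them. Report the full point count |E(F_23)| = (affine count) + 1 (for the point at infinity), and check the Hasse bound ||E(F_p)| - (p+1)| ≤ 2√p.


Affine points = {(0, 3), (0, 20), (1, 7), (1, 16), (2, 7), (2, 16), (7, 2), (7, 21), (9, 10), (9, 13), (15, 6), (15, 17), (20, 7), (20, 16)}; affine count = 14; |E(F_23)| = 15.

Discriminant check: Δ ∝ 4a³ + 27b² = 4·16³ + 27·9² = 4·4096 + 27·81 ≡ 10 (mod 23). Nonzero ⇒ E is nonsingular.
For each x ∈ F_23, compute rhs = x³ + 16·x + 9 mod 23, then count y ∈ F_23 with y² ≡ rhs.
  x = 0: rhs = 9, matching y values: 3, 20 (2 points).
  x = 1: rhs = 3, matching y values: 7, 16 (2 points).
  x = 2: rhs = 3, matching y values: 7, 16 (2 points).
  x = 3: rhs = 15, matching y values: none (0 points).
  x = 4: rhs = 22, matching y values: none (0 points).
  x = 5: rhs = 7, matching y values: none (0 points).
  x = 6: rhs = 22, matching y values: none (0 points).
  x = 7: rhs = 4, matching y values: 2, 21 (2 points).
  x = 8: rhs = 5, matching y values: none (0 points).
  x = 9: rhs = 8, matching y values: 10, 13 (2 points).
  x = 10: rhs = 19, matching y values: none (0 points).
  x = 11: rhs = 21, matching y values: none (0 points).
  x = 12: rhs = 20, matching y values: none (0 points).
  x = 13: rhs = 22, matching y values: none (0 points).
  x = 14: rhs = 10, matching y values: none (0 points).
  x = 15: rhs = 13, matching y values: 6, 17 (2 points).
  x = 16: rhs = 14, matching y values: none (0 points).
  x = 17: rhs = 19, matching y values: none (0 points).
  x = 18: rhs = 11, matching y values: none (0 points).
  x = 19: rhs = 19, matching y values: none (0 points).
  x = 20: rhs = 3, matching y values: 7, 16 (2 points).
  x = 21: rhs = 15, matching y values: none (0 points).
  x = 22: rhs = 15, matching y values: none (0 points).
Total affine count: 14.
Full point count |E(F_23)| = 14 + 1 = 15.
Hasse bound: |15 − (23+1)| = |-9| = 9 ≤ 2√23 ≈ 9.5917 ✓.


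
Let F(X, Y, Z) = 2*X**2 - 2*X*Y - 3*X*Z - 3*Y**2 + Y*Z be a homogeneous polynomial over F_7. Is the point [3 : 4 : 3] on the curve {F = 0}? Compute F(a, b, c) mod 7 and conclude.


F(3,4,3) ≡ 1 (mod 7); P is NOT on the curve.

Evaluate F(3, 4, 3) term-by-term (mod 7).
  2*X**2 ↦ 2·9·1·1 = 18
  -2*X*Y ↦ -2·3·4·1 = -24
  -3*X*Z ↦ -3·3·1·3 = -27
  -3*Y**2 ↦ -3·1·16·1 = -48
  Y*Z ↦ 1·1·4·3 = 12
Sum: F(3, 4, 3) = (18) + (-24) + (-27) + (-48) + (12) = -69.
Reducing mod 7: -69 ≡ 1 (mod 7).
Since F(a, b, c) ≡ 1 ≠ 0 (mod 7), P does NOT lie on the curve.


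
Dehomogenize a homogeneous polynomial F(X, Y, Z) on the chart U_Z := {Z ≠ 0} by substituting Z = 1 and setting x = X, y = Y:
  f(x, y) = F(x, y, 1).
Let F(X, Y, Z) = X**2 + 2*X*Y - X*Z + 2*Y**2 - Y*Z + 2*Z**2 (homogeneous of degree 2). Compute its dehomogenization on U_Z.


f(x, y) = x**2 + 2*x*y - x + 2*y**2 - y + 2

On U_Z we set Z = 1. Each monomial c·X^i·Y^j·Z^k in F becomes c·x^i·y^j·1^k = c·x^i·y^j.
Substituting Z = 1: F(X, Y, 1) = x**2 + 2*x*y - x + 2*y**2 - y + 2.
Note: deg(f) ≤ deg(F) = 2; strict inequality happens when F is divisible by Z (lost terms).


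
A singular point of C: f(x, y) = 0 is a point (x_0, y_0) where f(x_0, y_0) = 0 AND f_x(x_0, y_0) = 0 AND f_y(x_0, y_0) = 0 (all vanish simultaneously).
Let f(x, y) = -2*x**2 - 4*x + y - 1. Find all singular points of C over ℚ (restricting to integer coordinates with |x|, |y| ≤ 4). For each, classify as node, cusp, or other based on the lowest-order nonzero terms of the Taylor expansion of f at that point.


No singular points in the scanned grid; C is smooth there.

Compute partial derivatives:
  f_x = -4*x - 4.
  f_y = 1.
f_y = 1 is a nonzero constant, so f_y never vanishes: no point (x, y) can satisfy f = f_x = f_y = 0. In particular no (x, y) ∈ {−4, ..., 4}² is singular; the curve is smooth.


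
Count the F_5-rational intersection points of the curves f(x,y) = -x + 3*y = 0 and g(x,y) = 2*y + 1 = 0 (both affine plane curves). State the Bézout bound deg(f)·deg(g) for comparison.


Common zeros: {(1, 2)}; count = 1; Bézout bound = 1.

deg(f) = 1, deg(g) = 1, so Bézout bound = 1.
Scan x ∈ F_5. For each x, list the y ∈ F_5 with f(x, y) ≡ 0 and those with g(x, y) ≡ 0 (mod 5); the common zeros in that column are the intersection.
  x = 0: f ≡ 0 at y ∈ {0}; g ≡ 0 at y ∈ {2}; common: ∅.
  x = 1: f ≡ 0 at y ∈ {2}; g ≡ 0 at y ∈ {2}; common: {2}.
  x = 2: f ≡ 0 at y ∈ {4}; g ≡ 0 at y ∈ {2}; common: ∅.
  x = 3: f ≡ 0 at y ∈ {1}; g ≡ 0 at y ∈ {2}; common: ∅.
  x = 4: f ≡ 0 at y ∈ {3}; g ≡ 0 at y ∈ {2}; common: ∅.
Collecting: common zeros = {(1, 2)}, so the count is 1.
Comparison with the Bézout bound: 1 ≤ 1 = deg(f)·deg(g), as expected for curves with no common component (the bound is attained).


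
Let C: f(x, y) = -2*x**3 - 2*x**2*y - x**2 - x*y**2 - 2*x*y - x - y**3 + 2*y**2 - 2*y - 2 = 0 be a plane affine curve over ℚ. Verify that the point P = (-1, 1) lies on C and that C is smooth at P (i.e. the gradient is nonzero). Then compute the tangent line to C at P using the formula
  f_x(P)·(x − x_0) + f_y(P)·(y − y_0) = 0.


Tangent line at P: -4*x + y - 5 = 0.

Step 1: f(-1, 1) = 0, so P lies on C.
Step 2: partial derivatives
  f_x(x, y) = -6*x**2 - 4*x*y - 2*x - y**2 - 2*y - 1, f_y(x, y) = -2*x**2 - 2*x*y - 2*x - 3*y**2 + 4*y - 2.
  f_x(P) = -4, f_y(P) = 1 (gradient nonzero, so P is smooth).
Step 3: tangent line at P: -4·(x − -1) + 1·(y − 1) = 0.
Expanding: -4*x + y - 5 = 0.


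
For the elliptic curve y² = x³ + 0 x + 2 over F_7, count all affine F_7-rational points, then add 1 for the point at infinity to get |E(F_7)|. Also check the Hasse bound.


Affine points = {(0, 3), (0, 4), (3, 1), (3, 6), (5, 1), (5, 6), (6, 1), (6, 6)}; affine count = 8; |E(F_7)| = 9.

Discriminant check: Δ ∝ 4a³ + 27b² = 4·0³ + 27·2² = 4·0 + 27·4 ≡ 3 (mod 7). Nonzero ⇒ E is nonsingular.
For each x ∈ F_7, compute rhs = x³ + 0·x + 2 mod 7, then count y ∈ F_7 with y² ≡ rhs.
  x = 0: rhs = 2, matching y values: 3, 4 (2 points).
  x = 1: rhs = 3, matching y values: none (0 points).
  x = 2: rhs = 3, matching y values: none (0 points).
  x = 3: rhs = 1, matching y values: 1, 6 (2 points).
  x = 4: rhs = 3, matching y values: none (0 points).
  x = 5: rhs = 1, matching y values: 1, 6 (2 points).
  x = 6: rhs = 1, matching y values: 1, 6 (2 points).
Total affine count: 8.
Full point count |E(F_7)| = 8 + 1 = 9.
Hasse bound: |9 − (7+1)| = |1| = 1 ≤ 2√7 ≈ 5.2915 ✓.


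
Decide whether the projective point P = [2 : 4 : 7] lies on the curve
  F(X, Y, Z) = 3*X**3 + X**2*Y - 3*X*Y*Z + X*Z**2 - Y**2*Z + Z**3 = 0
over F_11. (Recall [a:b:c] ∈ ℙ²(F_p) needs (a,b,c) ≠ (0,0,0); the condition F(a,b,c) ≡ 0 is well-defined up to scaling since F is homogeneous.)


F(2,4,7) ≡ 3 (mod 11); P is NOT on the curve.

Evaluate F(2, 4, 7) term-by-term (mod 11).
  3*X**3 ↦ 3·8·1·1 = 24
  X**2*Y ↦ 1·4·4·1 = 16
  -3*X*Y*Z ↦ -3·2·4·7 = -168
  X*Z**2 ↦ 1·2·1·49 = 98
  -Y**2*Z ↦ -1·1·16·7 = -112
  Z**3 ↦ 1·1·1·343 = 343
Sum: F(2, 4, 7) = (24) + (16) + (-168) + (98) + (-112) + (343) = 201.
Reducing mod 11: 201 ≡ 3 (mod 11).
Since F(a, b, c) ≡ 3 ≠ 0 (mod 11), P does NOT lie on the curve.


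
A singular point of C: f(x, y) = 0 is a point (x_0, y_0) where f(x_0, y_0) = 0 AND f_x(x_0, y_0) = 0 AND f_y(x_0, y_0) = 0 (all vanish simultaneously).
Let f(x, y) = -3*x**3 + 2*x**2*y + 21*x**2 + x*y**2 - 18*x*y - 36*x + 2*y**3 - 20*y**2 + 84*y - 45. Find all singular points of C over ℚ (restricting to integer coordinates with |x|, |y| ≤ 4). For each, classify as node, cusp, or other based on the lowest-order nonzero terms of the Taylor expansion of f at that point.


Singular points: {(3, 3)}; classification: cusp.

Compute partial derivatives:
  f_x = -9*x**2 + 4*x*y + 42*x + y**2 - 18*y - 36.
  f_y = 2*x**2 + 2*x*y - 18*x + 6*y**2 - 40*y + 84.
Scan x_0 ∈ {−4, ..., 4}. For each x_0, f_y(x_0, y) is a polynomial in y; find its integer roots y ∈ {−4, ..., 4}, then test f_x and f at those candidates.
  x = -4: f_y(-4, y) = 6*y**2 - 48*y + 188; no integer root y with |y| ≤ 4.
  x = -3: f_y(-3, y) = 6*y**2 - 46*y + 156; no integer root y with |y| ≤ 4.
  x = -2: f_y(-2, y) = 6*y**2 - 44*y + 128; no integer root y with |y| ≤ 4.
  x = -1: f_y(-1, y) = 6*y**2 - 42*y + 104; no integer root y with |y| ≤ 4.
  x = 0: f_y(0, y) = 6*y**2 - 40*y + 84; no integer root y with |y| ≤ 4.
  x = 1: f_y(1, y) = 6*y**2 - 38*y + 68; no integer root y with |y| ≤ 4.
  x = 2: f_y(2, y) = 6*y**2 - 36*y + 56; no integer root y with |y| ≤ 4.
  x = 3: f_y(3, y) = 6*y**2 - 34*y + 48; vanishes at y ∈ {3}. (3, 3): f_x = 0, f = 0 — SINGULAR.
  x = 4: f_y(4, y) = 6*y**2 - 32*y + 44; no integer root y with |y| ≤ 4.
Only singular point on the grid: (3, 3).
Classify: substitute x = 3 + u, y = 3 + v and expand: f = -3*u**3 + 2*u**2*v + u*v**2 + 2*v**3 + v**2.
No constant or linear terms (consistent with a singular point). Quadratic part: v**2. Cubic part: -3*u**3 + 2*u**2*v + u*v**2 + 2*v**3.
The quadratic part v**2 is a perfect square, so there is a single (double) tangent line v = 0, i.e. y = 3. Restricting the cubic part to that line (v = 0) leaves -3*u**3 ≠ 0, so f is not divisible by v and the branch is v² ≈ 3*u**3 to lowest order — this is a cusp.
Classification: cusp.


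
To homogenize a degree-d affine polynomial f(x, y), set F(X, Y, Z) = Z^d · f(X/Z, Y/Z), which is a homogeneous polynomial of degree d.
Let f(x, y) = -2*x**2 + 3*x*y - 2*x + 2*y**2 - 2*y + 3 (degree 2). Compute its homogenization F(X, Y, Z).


F(X, Y, Z) = -2*X**2 + 3*X*Y - 2*X*Z + 2*Y**2 - 2*Y*Z + 3*Z**2

deg(f) = 2.
Substitute x = X/Z, y = Y/Z into f, then multiply by Z^2.
  monomial -2·x^2·y^0 ↦ -2·X^2·Y^0·Z^0.
  monomial 3·x^1·y^1 ↦ 3·X^1·Y^1·Z^0.
  monomial -2·x^1·y^0 ↦ -2·X^1·Y^0·Z^1.
  monomial 2·x^0·y^2 ↦ 2·X^0·Y^2·Z^0.
  monomial -2·x^0·y^1 ↦ -2·X^0·Y^1·Z^1.
  monomial 3·x^0·y^0 ↦ 3·X^0·Y^0·Z^2.
Collecting: F(X, Y, Z) = -2*X**2 + 3*X*Y - 2*X*Z + 2*Y**2 - 2*Y*Z + 3*Z**2.


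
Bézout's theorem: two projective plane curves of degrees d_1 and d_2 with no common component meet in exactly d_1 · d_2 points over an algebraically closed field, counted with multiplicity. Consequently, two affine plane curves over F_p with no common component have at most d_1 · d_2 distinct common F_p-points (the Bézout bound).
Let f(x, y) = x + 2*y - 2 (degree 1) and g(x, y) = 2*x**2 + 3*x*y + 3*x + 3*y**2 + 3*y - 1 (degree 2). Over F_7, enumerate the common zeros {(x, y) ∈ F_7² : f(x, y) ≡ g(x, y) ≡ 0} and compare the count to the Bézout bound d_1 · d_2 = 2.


Common zeros: {(5, 2)}; count = 1; Bézout bound = 2.

deg(f) = 1, deg(g) = 2, so Bézout bound = 2.
Scan x ∈ F_7. For each x, list the y ∈ F_7 with f(x, y) ≡ 0 and those with g(x, y) ≡ 0 (mod 7); the common zeros in that column are the intersection.
  x = 0: f ≡ 0 at y ∈ {1}; g ≡ 0 at y ∈ {3}; common: ∅.
  x = 1: f ≡ 0 at y ∈ {4}; g ≡ 0 at y ∈ {2, 3}; common: ∅.
  x = 2: f ≡ 0 at y ∈ {0}; g ≡ 0 at y ∈ {5, 6}; common: ∅.
  x = 3: f ≡ 0 at y ∈ {3}; g ≡ 0 at y ∈ {5}; common: ∅.
  x = 4: f ≡ 0 at y ∈ {6}; g ≡ 0 at y ∈ ∅; common: ∅.
  x = 5: f ≡ 0 at y ∈ {2}; g ≡ 0 at y ∈ {2, 6}; common: {2}.
  x = 6: f ≡ 0 at y ∈ {5}; g ≡ 0 at y ∈ ∅; common: ∅.
Collecting: common zeros = {(5, 2)}, so the count is 1.
Comparison with the Bézout bound: 1 ≤ 2 = deg(f)·deg(g), as expected for curves with no common component (the affine F_7-count falls short of the bound because intersections may lie at infinity, over extension fields, or carry multiplicity).


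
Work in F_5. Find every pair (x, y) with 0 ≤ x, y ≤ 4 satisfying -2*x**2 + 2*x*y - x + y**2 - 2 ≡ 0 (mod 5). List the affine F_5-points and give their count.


Affine F_5-points: {(1, 0), (1, 3), (2, 2), (2, 4), (4, 3), (4, 4)}; count = 6.

For each of the 25 pairs (x, y) ∈ F_5², evaluate f(x, y) mod 5. Record the zeros.
  x = 0: [0↦3, 1↦4, 2↦2, 3↦2, 4↦4]  zeros at y ∈ ∅
  x = 1: [0↦0, 1↦3, 2↦3, 3↦0, 4↦4]  zeros at y ∈ {0, 3}
  x = 2: [0↦3, 1↦3, 2↦0, 3↦4, 4↦0]  zeros at y ∈ {2, 4}
  x = 3: [0↦2, 1↦4, 2↦3, 3↦4, 4↦2]  zeros at y ∈ ∅
  x = 4: [0↦2, 1↦1, 2↦2, 3↦0, 4↦0]  zeros at y ∈ {3, 4}
Collecting zeros: affine points = {(1, 0), (1, 3), (2, 2), (2, 4), (4, 3), (4, 4)}.
Total count |C(F_5)_aff| = 6.


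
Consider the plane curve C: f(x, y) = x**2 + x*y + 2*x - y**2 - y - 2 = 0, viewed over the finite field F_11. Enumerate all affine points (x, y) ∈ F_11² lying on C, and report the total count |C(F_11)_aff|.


Affine F_11-points: {(0, 4), (0, 6), (1, 1), (1, 10), (2, 3), (2, 9), (3, 6), (3, 7), (4, 0), (4, 3), (5, 0), (5, 4), (6, 8), (7, 1), (7, 5), (8, 2), (8, 5), (9, 9), (9, 10), (10, 2), (10, 7)}; count = 21.

For each of the 121 pairs (x, y) ∈ F_11², evaluate f(x, y) mod 11. Record the zeros.
  x = 0: [0↦9, 1↦7, 2↦3, 3↦8, 4↦0, 5↦1, 6↦0, 7↦8, 8↦3, 9↦7, 10↦9]  zeros at y ∈ {4, 6}
  x = 1: [0↦1, 1↦0, 2↦8, 3↦3, 4↦7, 5↦9, 6↦9, 7↦7, 8↦3, 9↦8, 10↦0]  zeros at y ∈ {1, 10}
  x = 2: [0↦6, 1↦6, 2↦4, 3↦0, 4↦5, 5↦8, 6↦9, 7↦8, 8↦5, 9↦0, 10↦4]  zeros at y ∈ {3, 9}
  x = 3: [0↦2, 1↦3, 2↦2, 3↦10, 4↦5, 5↦9, 6↦0, 7↦0, 8↦9, 9↦5, 10↦10]  zeros at y ∈ {6, 7}
  x = 4: [0↦0, 1↦2, 2↦2, 3↦0, 4↦7, 5↦1, 6↦4, 7↦5, 8↦4, 9↦1, 10↦7]  zeros at y ∈ {0, 3}
  x = 5: [0↦0, 1↦3, 2↦4, 3↦3, 4↦0, 5↦6, 6↦10, 7↦1, 8↦1, 9↦10, 10↦6]  zeros at y ∈ {0, 4}
  x = 6: [0↦2, 1↦6, 2↦8, 3↦8, 4↦6, 5↦2, 6↦7, 7↦10, 8↦0, 9↦10, 10↦7]  zeros at y ∈ {8}
  x = 7: [0↦6, 1↦0, 2↦3, 3↦4, 4↦3, 5↦0, 6↦6, 7↦10, 8↦1, 9↦1, 10↦10]  zeros at y ∈ {1, 5}
  x = 8: [0↦1, 1↦7, 2↦0, 3↦2, 4↦2, 5↦0, 6↦7, 7↦1, 8↦4, 9↦5, 10↦4]  zeros at y ∈ {2, 5}
  x = 9: [0↦9, 1↦5, 2↦10, 3↦2, 4↦3, 5↦2, 6↦10, 7↦5, 8↦9, 9↦0, 10↦0]  zeros at y ∈ {9, 10}
  x = 10: [0↦8, 1↦5, 2↦0, 3↦4, 4↦6, 5↦6, 6↦4, 7↦0, 8↦5, 9↦8, 10↦9]  zeros at y ∈ {2, 7}
Collecting zeros: affine points = {(0, 4), (0, 6), (1, 1), (1, 10), (2, 3), (2, 9), (3, 6), (3, 7), (4, 0), (4, 3), (5, 0), (5, 4), (6, 8), (7, 1), (7, 5), (8, 2), (8, 5), (9, 9), (9, 10), (10, 2), (10, 7)}.
Total count |C(F_11)_aff| = 21.


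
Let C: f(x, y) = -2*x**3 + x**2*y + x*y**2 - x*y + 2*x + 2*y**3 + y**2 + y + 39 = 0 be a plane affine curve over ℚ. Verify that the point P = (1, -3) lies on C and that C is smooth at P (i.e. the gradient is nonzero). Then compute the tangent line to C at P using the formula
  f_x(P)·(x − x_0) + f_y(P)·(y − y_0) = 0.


Tangent line at P: 2*x + 43*y + 127 = 0.

Step 1: f(1, -3) = 0, so P lies on C.
Step 2: partial derivatives
  f_x(x, y) = -6*x**2 + 2*x*y + y**2 - y + 2, f_y(x, y) = x**2 + 2*x*y - x + 6*y**2 + 2*y + 1.
  f_x(P) = 2, f_y(P) = 43 (gradient nonzero, so P is smooth).
Step 3: tangent line at P: 2·(x − 1) + 43·(y − -3) = 0.
Expanding: 2*x + 43*y + 127 = 0.


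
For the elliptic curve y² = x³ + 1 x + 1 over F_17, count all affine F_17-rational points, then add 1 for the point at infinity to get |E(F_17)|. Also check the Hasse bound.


Affine points = {(0, 1), (0, 16), (4, 1), (4, 16), (6, 6), (6, 11), (9, 5), (9, 12), (10, 5), (10, 12), (11, 0), (13, 1), (13, 16), (15, 5), (15, 12), (16, 4), (16, 13)}; affine count = 17; |E(F_17)| = 18.

Discriminant check: Δ ∝ 4a³ + 27b² = 4·1³ + 27·1² = 4·1 + 27·1 ≡ 14 (mod 17). Nonzero ⇒ E is nonsingular.
For each x ∈ F_17, compute rhs = x³ + 1·x + 1 mod 17, then count y ∈ F_17 with y² ≡ rhs.
  x = 0: rhs = 1, matching y values: 1, 16 (2 points).
  x = 1: rhs = 3, matching y values: none (0 points).
  x = 2: rhs = 11, matching y values: none (0 points).
  x = 3: rhs = 14, matching y values: none (0 points).
  x = 4: rhs = 1, matching y values: 1, 16 (2 points).
  x = 5: rhs = 12, matching y values: none (0 points).
  x = 6: rhs = 2, matching y values: 6, 11 (2 points).
  x = 7: rhs = 11, matching y values: none (0 points).
  x = 8: rhs = 11, matching y values: none (0 points).
  x = 9: rhs = 8, matching y values: 5, 12 (2 points).
  x = 10: rhs = 8, matching y values: 5, 12 (2 points).
  x = 11: rhs = 0, matching y values: 0 (1 points).
  x = 12: rhs = 7, matching y values: none (0 points).
  x = 13: rhs = 1, matching y values: 1, 16 (2 points).
  x = 14: rhs = 5, matching y values: none (0 points).
  x = 15: rhs = 8, matching y values: 5, 12 (2 points).
  x = 16: rhs = 16, matching y values: 4, 13 (2 points).
Total affine count: 17.
Full point count |E(F_17)| = 17 + 1 = 18.
Hasse bound: |18 − (17+1)| = |0| = 0 ≤ 2√17 ≈ 8.2462 ✓.


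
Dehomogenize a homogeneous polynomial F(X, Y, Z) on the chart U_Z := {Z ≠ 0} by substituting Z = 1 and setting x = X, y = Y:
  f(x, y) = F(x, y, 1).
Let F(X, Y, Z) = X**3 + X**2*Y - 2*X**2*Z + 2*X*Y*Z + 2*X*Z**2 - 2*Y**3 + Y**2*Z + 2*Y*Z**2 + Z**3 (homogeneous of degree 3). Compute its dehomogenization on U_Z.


f(x, y) = x**3 + x**2*y - 2*x**2 + 2*x*y + 2*x - 2*y**3 + y**2 + 2*y + 1

On U_Z we set Z = 1. Each monomial c·X^i·Y^j·Z^k in F becomes c·x^i·y^j·1^k = c·x^i·y^j.
Substituting Z = 1: F(X, Y, 1) = x**3 + x**2*y - 2*x**2 + 2*x*y + 2*x - 2*y**3 + y**2 + 2*y + 1.
Note: deg(f) ≤ deg(F) = 3; strict inequality happens when F is divisible by Z (lost terms).


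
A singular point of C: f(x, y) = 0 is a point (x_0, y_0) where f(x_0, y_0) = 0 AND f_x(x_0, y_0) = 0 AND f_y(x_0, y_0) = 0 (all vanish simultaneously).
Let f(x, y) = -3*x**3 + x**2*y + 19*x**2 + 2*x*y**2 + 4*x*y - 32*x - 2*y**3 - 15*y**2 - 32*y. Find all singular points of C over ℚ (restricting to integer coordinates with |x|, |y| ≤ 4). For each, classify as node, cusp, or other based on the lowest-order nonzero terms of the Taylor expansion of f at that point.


Singular points: {(2, -2)}; classification: node.

Compute partial derivatives:
  f_x = -9*x**2 + 2*x*y + 38*x + 2*y**2 + 4*y - 32.
  f_y = x**2 + 4*x*y + 4*x - 6*y**2 - 30*y - 32.
Scan x_0 ∈ {−4, ..., 4}. For each x_0, f_y(x_0, y) is a polynomial in y; find its integer roots y ∈ {−4, ..., 4}, then test f_x and f at those candidates.
  x = -4: f_y(-4, y) = -6*y**2 - 46*y - 32; no integer root y with |y| ≤ 4.
  x = -3: f_y(-3, y) = -6*y**2 - 42*y - 35; no integer root y with |y| ≤ 4.
  x = -2: f_y(-2, y) = -6*y**2 - 38*y - 36; no integer root y with |y| ≤ 4.
  x = -1: f_y(-1, y) = -6*y**2 - 34*y - 35; no integer root y with |y| ≤ 4.
  x = 0: f_y(0, y) = -6*y**2 - 30*y - 32; no integer root y with |y| ≤ 4.
  x = 1: f_y(1, y) = -6*y**2 - 26*y - 27; no integer root y with |y| ≤ 4.
  x = 2: f_y(2, y) = -6*y**2 - 22*y - 20; vanishes at y ∈ {-2}. (2, -2): f_x = 0, f = 0 — SINGULAR.
  x = 3: f_y(3, y) = -6*y**2 - 18*y - 11; no integer root y with |y| ≤ 4.
  x = 4: f_y(4, y) = -6*y**2 - 14*y; vanishes at y ∈ {0}. (4, 0): f_x = -24 ≠ 0.
Only singular point on the grid: (2, -2).
Classify: substitute x = 2 + u, y = -2 + v and expand: f = -3*u**3 + u**2*v - u**2 + 2*u*v**2 - 2*v**3 + v**2.
No constant or linear terms (consistent with a singular point). Quadratic part: -u**2 + v**2. Cubic part: -3*u**3 + u**2*v + 2*u*v**2 - 2*v**3.
The quadratic part v**2 - u**2 = (v − u)(v + u) splits into two distinct linear factors, so there are two distinct tangent lines y − -2 = ±(x − 2) — this is a node (ordinary double point).
Classification: node.


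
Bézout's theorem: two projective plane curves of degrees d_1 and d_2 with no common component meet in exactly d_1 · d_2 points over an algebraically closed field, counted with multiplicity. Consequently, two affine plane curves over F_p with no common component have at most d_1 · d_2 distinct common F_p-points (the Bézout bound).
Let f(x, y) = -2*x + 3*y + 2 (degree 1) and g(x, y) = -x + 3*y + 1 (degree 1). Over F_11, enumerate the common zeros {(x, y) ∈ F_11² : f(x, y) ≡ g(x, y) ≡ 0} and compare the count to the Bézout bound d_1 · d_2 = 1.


Common zeros: {(1, 0)}; count = 1; Bézout bound = 1.

deg(f) = 1, deg(g) = 1, so Bézout bound = 1.
Scan x ∈ F_11. For each x, list the y ∈ F_11 with f(x, y) ≡ 0 and those with g(x, y) ≡ 0 (mod 11); the common zeros in that column are the intersection.
  x = 0: f ≡ 0 at y ∈ {3}; g ≡ 0 at y ∈ {7}; common: ∅.
  x = 1: f ≡ 0 at y ∈ {0}; g ≡ 0 at y ∈ {0}; common: {0}.
  x = 2: f ≡ 0 at y ∈ {8}; g ≡ 0 at y ∈ {4}; common: ∅.
  x = 3: f ≡ 0 at y ∈ {5}; g ≡ 0 at y ∈ {8}; common: ∅.
  x = 4: f ≡ 0 at y ∈ {2}; g ≡ 0 at y ∈ {1}; common: ∅.
  x = 5: f ≡ 0 at y ∈ {10}; g ≡ 0 at y ∈ {5}; common: ∅.
  x = 6: f ≡ 0 at y ∈ {7}; g ≡ 0 at y ∈ {9}; common: ∅.
  x = 7: f ≡ 0 at y ∈ {4}; g ≡ 0 at y ∈ {2}; common: ∅.
  x = 8: f ≡ 0 at y ∈ {1}; g ≡ 0 at y ∈ {6}; common: ∅.
  x = 9: f ≡ 0 at y ∈ {9}; g ≡ 0 at y ∈ {10}; common: ∅.
  x = 10: f ≡ 0 at y ∈ {6}; g ≡ 0 at y ∈ {3}; common: ∅.
Collecting: common zeros = {(1, 0)}, so the count is 1.
Comparison with the Bézout bound: 1 ≤ 1 = deg(f)·deg(g), as expected for curves with no common component (the bound is attained).


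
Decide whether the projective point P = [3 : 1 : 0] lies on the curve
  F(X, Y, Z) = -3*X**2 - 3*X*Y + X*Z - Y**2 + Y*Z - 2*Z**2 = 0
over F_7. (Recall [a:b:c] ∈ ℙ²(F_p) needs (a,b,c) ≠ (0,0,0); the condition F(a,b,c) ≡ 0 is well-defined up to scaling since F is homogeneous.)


F(3,1,0) ≡ 5 (mod 7); P is NOT on the curve.

Evaluate F(3, 1, 0) term-by-term (mod 7).
  -3*X**2 ↦ -3·9·1·1 = -27
  -3*X*Y ↦ -3·3·1·1 = -9
  X*Z ↦ 1·3·1·0 = 0
  -Y**2 ↦ -1·1·1·1 = -1
  Y*Z ↦ 1·1·1·0 = 0
  -2*Z**2 ↦ -2·1·1·0 = 0
Sum: F(3, 1, 0) = (-27) + (-9) + (0) + (-1) + (0) + (0) = -37.
Reducing mod 7: -37 ≡ 5 (mod 7).
Since F(a, b, c) ≡ 5 ≠ 0 (mod 7), P does NOT lie on the curve.


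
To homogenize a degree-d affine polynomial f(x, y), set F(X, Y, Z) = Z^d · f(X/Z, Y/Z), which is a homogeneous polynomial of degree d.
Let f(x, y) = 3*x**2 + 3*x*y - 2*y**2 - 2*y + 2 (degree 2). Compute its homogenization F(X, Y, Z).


F(X, Y, Z) = 3*X**2 + 3*X*Y - 2*Y**2 - 2*Y*Z + 2*Z**2

deg(f) = 2.
Substitute x = X/Z, y = Y/Z into f, then multiply by Z^2.
  monomial 3·x^2·y^0 ↦ 3·X^2·Y^0·Z^0.
  monomial 3·x^1·y^1 ↦ 3·X^1·Y^1·Z^0.
  monomial -2·x^0·y^2 ↦ -2·X^0·Y^2·Z^0.
  monomial -2·x^0·y^1 ↦ -2·X^0·Y^1·Z^1.
  monomial 2·x^0·y^0 ↦ 2·X^0·Y^0·Z^2.
Collecting: F(X, Y, Z) = 3*X**2 + 3*X*Y - 2*Y**2 - 2*Y*Z + 2*Z**2.


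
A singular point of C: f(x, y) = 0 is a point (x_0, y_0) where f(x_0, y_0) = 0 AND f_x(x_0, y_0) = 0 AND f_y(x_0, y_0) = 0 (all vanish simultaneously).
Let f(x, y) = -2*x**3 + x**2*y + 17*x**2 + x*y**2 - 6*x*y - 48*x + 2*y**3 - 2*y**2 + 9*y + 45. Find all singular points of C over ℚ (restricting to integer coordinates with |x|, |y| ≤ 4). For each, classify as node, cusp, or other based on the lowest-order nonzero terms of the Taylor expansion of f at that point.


Singular points: {(3, 0)}; classification: node.

Compute partial derivatives:
  f_x = -6*x**2 + 2*x*y + 34*x + y**2 - 6*y - 48.
  f_y = x**2 + 2*x*y - 6*x + 6*y**2 - 4*y + 9.
Scan x_0 ∈ {−4, ..., 4}. For each x_0, f_y(x_0, y) is a polynomial in y; find its integer roots y ∈ {−4, ..., 4}, then test f_x and f at those candidates.
  x = -4: f_y(-4, y) = 6*y**2 - 12*y + 49; no integer root y with |y| ≤ 4.
  x = -3: f_y(-3, y) = 6*y**2 - 10*y + 36; no integer root y with |y| ≤ 4.
  x = -2: f_y(-2, y) = 6*y**2 - 8*y + 25; no integer root y with |y| ≤ 4.
  x = -1: f_y(-1, y) = 6*y**2 - 6*y + 16; no integer root y with |y| ≤ 4.
  x = 0: f_y(0, y) = 6*y**2 - 4*y + 9; no integer root y with |y| ≤ 4.
  x = 1: f_y(1, y) = 6*y**2 - 2*y + 4; no integer root y with |y| ≤ 4.
  x = 2: f_y(2, y) = 6*y**2 + 1; no integer root y with |y| ≤ 4.
  x = 3: f_y(3, y) = 6*y**2 + 2*y; vanishes at y ∈ {0}. (3, 0): f_x = 0, f = 0 — SINGULAR.
  x = 4: f_y(4, y) = 6*y**2 + 4*y + 1; no integer root y with |y| ≤ 4.
Only singular point on the grid: (3, 0).
Classify: substitute x = 3 + u, y = 0 + v and expand: f = -2*u**3 + u**2*v - u**2 + u*v**2 + 2*v**3 + v**2.
No constant or linear terms (consistent with a singular point). Quadratic part: -u**2 + v**2. Cubic part: -2*u**3 + u**2*v + u*v**2 + 2*v**3.
The quadratic part v**2 - u**2 = (v − u)(v + u) splits into two distinct linear factors, so there are two distinct tangent lines y − 0 = ±(x − 3) — this is a node (ordinary double point).
Classification: node.


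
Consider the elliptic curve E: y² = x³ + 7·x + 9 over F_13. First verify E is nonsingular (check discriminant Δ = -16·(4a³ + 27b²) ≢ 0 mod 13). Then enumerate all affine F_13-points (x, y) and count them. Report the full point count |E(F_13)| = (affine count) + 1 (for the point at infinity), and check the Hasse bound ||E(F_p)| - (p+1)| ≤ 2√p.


Affine points = {(0, 3), (0, 10), (1, 2), (1, 11), (4, 6), (4, 7), (5, 0), (10, 0), (11, 0), (12, 1), (12, 12)}; affine count = 11; |E(F_13)| = 12.

Discriminant check: Δ ∝ 4a³ + 27b² = 4·7³ + 27·9² = 4·343 + 27·81 ≡ 10 (mod 13). Nonzero ⇒ E is nonsingular.
For each x ∈ F_13, compute rhs = x³ + 7·x + 9 mod 13, then count y ∈ F_13 with y² ≡ rhs.
  x = 0: rhs = 9, matching y values: 3, 10 (2 points).
  x = 1: rhs = 4, matching y values: 2, 11 (2 points).
  x = 2: rhs = 5, matching y values: none (0 points).
  x = 3: rhs = 5, matching y values: none (0 points).
  x = 4: rhs = 10, matching y values: 6, 7 (2 points).
  x = 5: rhs = 0, matching y values: 0 (1 points).
  x = 6: rhs = 7, matching y values: none (0 points).
  x = 7: rhs = 11, matching y values: none (0 points).
  x = 8: rhs = 5, matching y values: none (0 points).
  x = 9: rhs = 8, matching y values: none (0 points).
  x = 10: rhs = 0, matching y values: 0 (1 points).
  x = 11: rhs = 0, matching y values: 0 (1 points).
  x = 12: rhs = 1, matching y values: 1, 12 (2 points).
Total affine count: 11.
Full point count |E(F_13)| = 11 + 1 = 12.
Hasse bound: |12 − (13+1)| = |-2| = 2 ≤ 2√13 ≈ 7.2111 ✓.


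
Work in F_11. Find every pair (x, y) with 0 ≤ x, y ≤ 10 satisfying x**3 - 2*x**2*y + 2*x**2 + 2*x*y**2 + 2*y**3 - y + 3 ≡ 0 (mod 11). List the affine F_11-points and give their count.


Affine F_11-points: {(0, 6), (0, 7), (0, 9), (1, 4), (2, 2), (3, 3), (4, 0), (4, 7), (5, 2), (6, 2), (6, 4), (6, 10), (7, 9), (8, 7), (9, 9), (10, 4)}; count = 16.

For each of the 121 pairs (x, y) ∈ F_11², evaluate f(x, y) mod 11. Record the zeros.
  x = 0: [0↦3, 1↦4, 2↦6, 3↦10, 4↦6, 5↦6, 6↦0, 7↦0, 8↦7, 9↦0, 10↦2]  zeros at y ∈ {6, 7, 9}
  x = 1: [0↦6, 1↦7, 2↦2, 3↦3, 4↦0, 5↦5, 6↦8, 7↦10, 8↦1, 9↦4, 10↦9]  zeros at y ∈ {4}
  x = 2: [0↦8, 1↦5, 2↦0, 3↦5, 4↦10, 5↦5, 6↦2, 7↦2, 8↦6, 9↦4, 10↦8]  zeros at y ∈ {2}
  x = 3: [0↦4, 1↦4, 2↦6, 3↦0, 4↦9, 5↦1, 6↦10, 7↦4, 8↦6, 9↦6, 10↦5]  zeros at y ∈ {3}
  x = 4: [0↦0, 1↦10, 2↦4, 3↦5, 4↦3, 5↦10, 6↦5, 7↦0, 8↦7, 9↦5, 10↦6]  zeros at y ∈ {0, 7}
  x = 5: [0↦2, 1↦7, 2↦0, 3↦4, 4↦9, 5↦5, 6↦4, 7↦7, 8↦4, 9↦7, 10↦6]  zeros at y ∈ {2}
  x = 6: [0↦5, 1↦1, 2↦0, 3↦3, 4↦0, 5↦3, 6↦2, 7↦9, 8↦3, 9↦7, 10↦0]  zeros at y ∈ {2, 4, 10}
  x = 7: [0↦4, 1↦9, 2↦10, 3↦8, 4↦4, 5↦10, 6↦5, 7↦1, 8↦10, 9↦0, 10↦5]  zeros at y ∈ {9}
  x = 8: [0↦5, 1↦4, 2↦3, 3↦3, 4↦5, 5↦10, 6↦8, 7↦0, 8↦9, 9↦3, 10↦5]  zeros at y ∈ {7}
  x = 9: [0↦3, 1↦3, 2↦7, 3↦5, 4↦9, 5↦9, 6↦6, 7↦1, 8↦6, 9↦0, 10↦6]  zeros at y ∈ {9}
  x = 10: [0↦4, 1↦1, 2↦6, 3↦9, 4↦0, 5↦2, 6↦5, 7↦10, 8↦7, 9↦8, 10↦3]  zeros at y ∈ {4}
Collecting zeros: affine points = {(0, 6), (0, 7), (0, 9), (1, 4), (2, 2), (3, 3), (4, 0), (4, 7), (5, 2), (6, 2), (6, 4), (6, 10), (7, 9), (8, 7), (9, 9), (10, 4)}.
Total count |C(F_11)_aff| = 16.


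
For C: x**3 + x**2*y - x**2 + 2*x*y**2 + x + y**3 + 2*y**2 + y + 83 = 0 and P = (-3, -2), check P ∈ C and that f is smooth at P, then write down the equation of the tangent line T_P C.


Tangent line at P: 54*x + 38*y + 238 = 0.

Step 1: f(-3, -2) = 0, so P lies on C.
Step 2: partial derivatives
  f_x(x, y) = 3*x**2 + 2*x*y - 2*x + 2*y**2 + 1, f_y(x, y) = x**2 + 4*x*y + 3*y**2 + 4*y + 1.
  f_x(P) = 54, f_y(P) = 38 (gradient nonzero, so P is smooth).
Step 3: tangent line at P: 54·(x − -3) + 38·(y − -2) = 0.
Expanding: 54*x + 38*y + 238 = 0.


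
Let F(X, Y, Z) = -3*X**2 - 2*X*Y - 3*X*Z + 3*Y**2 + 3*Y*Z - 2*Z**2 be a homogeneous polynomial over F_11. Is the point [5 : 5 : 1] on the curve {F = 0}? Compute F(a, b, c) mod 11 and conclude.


F(5,5,1) ≡ 3 (mod 11); P is NOT on the curve.

Evaluate F(5, 5, 1) term-by-term (mod 11).
  -3*X**2 ↦ -3·25·1·1 = -75
  -2*X*Y ↦ -2·5·5·1 = -50
  -3*X*Z ↦ -3·5·1·1 = -15
  3*Y**2 ↦ 3·1·25·1 = 75
  3*Y*Z ↦ 3·1·5·1 = 15
  -2*Z**2 ↦ -2·1·1·1 = -2
Sum: F(5, 5, 1) = (-75) + (-50) + (-15) + (75) + (15) + (-2) = -52.
Reducing mod 11: -52 ≡ 3 (mod 11).
Since F(a, b, c) ≡ 3 ≠ 0 (mod 11), P does NOT lie on the curve.


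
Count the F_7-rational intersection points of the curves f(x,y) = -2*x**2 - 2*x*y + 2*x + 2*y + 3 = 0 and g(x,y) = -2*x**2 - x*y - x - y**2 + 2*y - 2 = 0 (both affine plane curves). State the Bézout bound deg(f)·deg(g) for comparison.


Common zeros: {(2, 3), (3, 3)}; count = 2; Bézout bound = 4.

deg(f) = 2, deg(g) = 2, so Bézout bound = 4.
Scan x ∈ F_7. For each x, list the y ∈ F_7 with f(x, y) ≡ 0 and those with g(x, y) ≡ 0 (mod 7); the common zeros in that column are the intersection.
  x = 0: f ≡ 0 at y ∈ {2}; g ≡ 0 at y ∈ ∅; common: ∅.
  x = 1: f ≡ 0 at y ∈ ∅; g ≡ 0 at y ∈ {2, 6}; common: ∅.
  x = 2: f ≡ 0 at y ∈ {3}; g ≡ 0 at y ∈ {3, 4}; common: {3}.
  x = 3: f ≡ 0 at y ∈ {3}; g ≡ 0 at y ∈ {3}; common: {3}.
  x = 4: f ≡ 0 at y ∈ {0}; g ≡ 0 at y ∈ ∅; common: ∅.
  x = 5: f ≡ 0 at y ∈ {5}; g ≡ 0 at y ∈ ∅; common: ∅.
  x = 6: f ≡ 0 at y ∈ {2}; g ≡ 0 at y ∈ {4, 6}; common: ∅.
Collecting: common zeros = {(2, 3), (3, 3)}, so the count is 2.
Comparison with the Bézout bound: 2 ≤ 4 = deg(f)·deg(g), as expected for curves with no common component (the affine F_7-count falls short of the bound because intersections may lie at infinity, over extension fields, or carry multiplicity).


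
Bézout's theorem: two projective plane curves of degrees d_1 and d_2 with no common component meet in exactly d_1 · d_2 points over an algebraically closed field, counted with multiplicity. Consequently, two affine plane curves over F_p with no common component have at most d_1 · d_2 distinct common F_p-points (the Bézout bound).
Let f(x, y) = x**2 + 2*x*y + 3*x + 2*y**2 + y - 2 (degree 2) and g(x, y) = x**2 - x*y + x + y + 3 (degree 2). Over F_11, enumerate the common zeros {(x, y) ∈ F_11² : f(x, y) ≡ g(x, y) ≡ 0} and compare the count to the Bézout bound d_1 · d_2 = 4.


Common zeros: ∅; count = 0; Bézout bound = 4.

deg(f) = 2, deg(g) = 2, so Bézout bound = 4.
Scan x ∈ F_11. For each x, list the y ∈ F_11 with f(x, y) ≡ 0 and those with g(x, y) ≡ 0 (mod 11); the common zeros in that column are the intersection.
  x = 0: f ≡ 0 at y ∈ ∅; g ≡ 0 at y ∈ {8}; common: ∅.
  x = 1: f ≡ 0 at y ∈ {7, 8}; g ≡ 0 at y ∈ ∅; common: ∅.
  x = 2: f ≡ 0 at y ∈ {6, 8}; g ≡ 0 at y ∈ {9}; common: ∅.
  x = 3: f ≡ 0 at y ∈ {3, 10}; g ≡ 0 at y ∈ {2}; common: ∅.
  x = 4: f ≡ 0 at y ∈ {5, 7}; g ≡ 0 at y ∈ {4}; common: ∅.
  x = 5: f ≡ 0 at y ∈ {5, 6}; g ≡ 0 at y ∈ {0}; common: ∅.
  x = 6: f ≡ 0 at y ∈ ∅; g ≡ 0 at y ∈ {9}; common: ∅.
  x = 7: f ≡ 0 at y ∈ {10}; g ≡ 0 at y ∈ {8}; common: ∅.
  x = 8: f ≡ 0 at y ∈ ∅; g ≡ 0 at y ∈ {6}; common: ∅.
  x = 9: f ≡ 0 at y ∈ ∅; g ≡ 0 at y ∈ {2}; common: ∅.
  x = 10: f ≡ 0 at y ∈ {3}; g ≡ 0 at y ∈ {4}; common: ∅.
Collecting: common zeros = ∅, so the count is 0.
Comparison with the Bézout bound: 0 ≤ 4 = deg(f)·deg(g), as expected for curves with no common component (the affine F_11-count falls short of the bound because intersections may lie at infinity, over extension fields, or carry multiplicity).
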